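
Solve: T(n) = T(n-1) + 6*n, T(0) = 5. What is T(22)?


Expanding the recurrence:
T(22) = T(21) + 6*22
       = T(20) + 6*21 + 6*22
       ...
       = T(0) + 6*(1 + 2 + ... + 22)
       = 5 + 6 * 22*23/2
       = 5 + 6 * 253
       = 5 + 1518 = 1523


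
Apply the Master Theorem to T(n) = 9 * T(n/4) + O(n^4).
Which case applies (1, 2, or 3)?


The Master Theorem: T(n) = a*T(n/b) + O(n^c)
  a = 9, b = 4, c = 4
log_b(a) = log_4(9) ~ 1.585
Compare b^c with a: 4^4 = 256 > 9, so c > log_b(a).
Since c > log_b(a), Case 3 applies.
T(n) = O(n^4)
Master Theorem case = 3


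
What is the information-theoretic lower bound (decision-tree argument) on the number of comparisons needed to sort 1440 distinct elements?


A binary decision tree of height h has at most 2^h leaves and needs at least n! of them, so h >= ceil(log2(n!)).
1440! is far too large to multiply out, so use Stirling's series:
  ln(n!) ~ n ln n - n + (1/2) ln(2 pi n) + 1/(12n)  (error below 1/(360 n^3), negligible here)
  ln(1440) = 7.2723984
  n ln n = 1440 * 7.2723984 = 10472.2537
  (1/2) ln(2 pi * 1440) = (1/2) ln(9047.7868) = 4.5551
  1/(12*1440) = 0.0001
  ln(1440!) ~ 10472.2537 - 1440 + 4.5551 + 0.0001 = 9036.8089
Convert to base 2: log2(1440!) = 9036.8089 / ln 2 = 9036.8089 / 0.69314718 = 13037.3594
ceil(13037.3594) = 13038


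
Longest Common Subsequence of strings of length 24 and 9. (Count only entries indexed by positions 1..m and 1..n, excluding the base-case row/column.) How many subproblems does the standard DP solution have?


DP table indexed by positions in both strings.
First string: 24 positions
Second string: 9 positions
Total = 24 * 9 = 216


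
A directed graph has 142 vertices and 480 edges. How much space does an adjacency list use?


Adjacency list: one list head per vertex + one entry per edge
Vertex heads: 142
Edge entries: 480
Total = 142 + 480 = 622


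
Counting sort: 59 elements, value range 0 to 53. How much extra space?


n = 59 (output array)
k = 54 (count array for 54 distinct values)
Extra space = 59 + 54 = 113


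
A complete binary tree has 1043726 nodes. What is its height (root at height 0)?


In a complete binary tree, level k holds nodes 2^k .. 2^(k+1)-1 (1-indexed).
Height = floor(log2(n)) = floor(log2(1043726)) = 19
Check: 2^19 = 524288 <= 1043726 < 1048576 = 2^20


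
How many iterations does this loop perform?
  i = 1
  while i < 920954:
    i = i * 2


The loop variable doubles each iteration:
i = 1 -> 2 -> 4 -> 8 -> 16 -> 32 -> 64 -> 128 -> 256 -> 512 -> 1024 -> 2048 -> 4096 -> 8192 -> 16384 -> 32768 -> 65536 -> 131072 -> 262144 -> 524288 -> 1048576 (stop, 1048576 >= 920954)
Number of doublings = ceil(log2(920954)) = 20


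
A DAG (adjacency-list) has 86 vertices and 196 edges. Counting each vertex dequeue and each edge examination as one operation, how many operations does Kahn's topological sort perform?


V = 86 (vertex processing)
E = 196 (edge processing)
V + E = 86 + 196 = 282


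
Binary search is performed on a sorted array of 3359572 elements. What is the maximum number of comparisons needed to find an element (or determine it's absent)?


Binary search halves the search space each comparison:
  Step 1: search space = 3359572 -> 1679786
  Step 2: search space = 1679786 -> 839893
  Step 3: search space = 839893 -> 419946
  Step 4: search space = 419946 -> 209973
  Step 5: search space = 209973 -> 104986
  Step 6: search space = 104986 -> 52493
  Step 7: search space = 52493 -> 26246
  Step 8: search space = 26246 -> 13123
  Step 9: search space = 13123 -> 6561
  Step 10: search space = 6561 -> 3280
  Step 11: search space = 3280 -> 1640
  Step 12: search space = 1640 -> 820
  Step 13: search space = 820 -> 410
  Step 14: search space = 410 -> 205
  Step 15: search space = 205 -> 102
  Step 16: search space = 102 -> 51
  Step 17: search space = 51 -> 25
  Step 18: search space = 25 -> 12
  Step 19: search space = 12 -> 6
  Step 20: search space = 6 -> 3
  Step 21: search space = 3 -> 1
  Step 22: search space = 1 (final check)
Maximum comparisons = floor(log2(3359572)) + 1 = 21 + 1 = 22


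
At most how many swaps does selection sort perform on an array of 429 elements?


Each of the 428 passes places one element in its final position.
Pass 1: swap minimum into position 0
Pass 2: swap minimum of remaining into position 1
...
Pass 428: last two elements, one swap
Maximum swaps = 429 - 1 = 428


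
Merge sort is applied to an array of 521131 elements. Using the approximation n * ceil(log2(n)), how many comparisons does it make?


Merge sort divides the array into halves recursively.
Number of levels = ceil(log2(521131)) = 19
At each level, approximately n = 521131 comparisons are needed for merging.
Total comparisons ~ n * ceil(log2(n)) = 521131 * 19 = 9901489


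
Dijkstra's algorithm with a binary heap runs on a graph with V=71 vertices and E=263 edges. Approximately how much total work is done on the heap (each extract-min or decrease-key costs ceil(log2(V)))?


Dijkstra with a binary heap: each vertex is extracted once, each edge may relax once.
Each heap operation costs O(log V).
V + E = 71 + 263 = 334
ceil(log2(71)) = 7 (since 2^6 = 64 < 71 <= 128 = 2^7)
Total heap work = (V+E) * ceil(log2(V)) = 334 * 7 = 2338


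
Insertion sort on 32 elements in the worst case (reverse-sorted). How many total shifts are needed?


In the worst case (reverse-sorted), each element shifts past all previous:
  Element 1: 1 shifts
  Element 2: 2 shifts
  Element 3: 3 shifts
  Element 4: 4 shifts
  Element 5: 5 shifts
  ...
  Element 31: 31 shifts
Total = 1 + 2 + ... + 31
= 32*(32-1)/2 = 496


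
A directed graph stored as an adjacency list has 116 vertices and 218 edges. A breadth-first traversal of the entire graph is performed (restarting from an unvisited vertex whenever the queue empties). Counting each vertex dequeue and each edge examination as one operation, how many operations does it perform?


A full BFS traversal dequeues each vertex once and examines each edge once.
Vertex visits: 116
Edge visits: 218
V + E = 116 + 218 = 334


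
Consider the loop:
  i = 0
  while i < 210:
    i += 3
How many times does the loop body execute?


Starting at i = 0, each iteration adds 3.
Iterations until i >= 210:
  Iteration 1: i = 0 -> i = 3
  Iteration 2: i = 3 -> i = 6
  Iteration 3: i = 6 -> i = 9
  Iteration 4: i = 9 -> i = 12
  Iteration 5: i = 12 -> i = 15
  Iteration 6: i = 15 -> i = 18
  Iteration 7: i = 18 -> i = 21
  Iteration 8: i = 21 -> i = 24
  ... continuing ...
Total iterations = ceil(210/3) = 70


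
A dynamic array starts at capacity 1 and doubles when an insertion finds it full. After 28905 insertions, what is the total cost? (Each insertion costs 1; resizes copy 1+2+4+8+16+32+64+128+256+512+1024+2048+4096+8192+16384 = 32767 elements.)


Insertion cost: 28905 (one per element)
Resizes occur just before inserting elements 2, 3, 5, 9, ...
Elements copied at each resize: 1 + 2 + 4 + 8 + 16 + 32 + 64 + 128 + 256 + 512 + 1024 + 2048 + 4096 + 8192 + 16384
Sum of copies = 32767 (geometric series: 2^k - 1)
Total = 28905 + 32767 = 61672


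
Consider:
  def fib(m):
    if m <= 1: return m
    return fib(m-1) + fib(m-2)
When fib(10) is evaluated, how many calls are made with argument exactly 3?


Let N(m) = number of times fib(m) is called while evaluating fib(10).
N(10) = 1 (the initial call).
N(9) = 1 (only fib(10) calls it).
For 1 <= m <= 8: fib(m) is called by fib(m+1) and fib(m+2), so
  N(m) = N(m+1) + N(m+2).
fib(0) is called only by fib(2), so N(0) = N(2).
Walk down from m=10:
  N(10)=1, N(9)=1, N(8)=2, N(7)=3, N(6)=5, N(5)=8, N(4)=13, N(3)=21
N(3) = 21


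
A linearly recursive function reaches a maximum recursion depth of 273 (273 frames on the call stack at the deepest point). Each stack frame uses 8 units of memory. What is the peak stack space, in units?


Maximum recursion depth = 273 frames
Memory per frame = 8 units
Total stack space = depth * frame_size
= 273 * 8 = 2184


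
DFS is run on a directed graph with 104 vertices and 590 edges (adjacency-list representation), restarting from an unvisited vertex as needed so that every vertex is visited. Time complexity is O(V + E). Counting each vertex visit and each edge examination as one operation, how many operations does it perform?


A full DFS traversal processes each vertex exactly once (push/pop on stack).
Each directed edge is examined once.
V = 104, E = 590
V + E = 694


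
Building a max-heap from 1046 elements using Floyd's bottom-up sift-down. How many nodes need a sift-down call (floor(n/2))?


In a heap of 1046 elements (0-indexed array):
  Last element index: 1045
  Parent of last element: floor((1045 - 1) / 2) = 522
  Internal nodes: indices 0 to 522
  Count = floor(1046/2) = 523


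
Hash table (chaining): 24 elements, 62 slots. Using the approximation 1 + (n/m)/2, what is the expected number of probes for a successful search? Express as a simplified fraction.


Computing expected probes:
alpha = 24/62
= 1 + alpha/2
= 1 + 24/(2*62)
= (2*62 + 24) / (2*62)
= 148/124 = 37/31


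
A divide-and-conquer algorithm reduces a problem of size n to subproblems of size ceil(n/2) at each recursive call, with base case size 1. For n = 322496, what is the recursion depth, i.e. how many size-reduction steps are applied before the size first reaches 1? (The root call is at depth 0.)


Each step divides the size by 2 (rounding up); after k steps the size is ceil(n/2^k), which equals 1 exactly when 2^k >= n.
So the depth is the smallest k with 2^k >= 322496, i.e. ceil(log_2(322496)).
2^18 = 262144 < 322496 <= 524288 = 2^19
Recursion depth = 19


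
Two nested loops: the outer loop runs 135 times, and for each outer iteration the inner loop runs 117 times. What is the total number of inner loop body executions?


Outer loop: 135 iterations
Inner loop: 117 iterations per outer iteration
Total = 135 * 117 = 15795


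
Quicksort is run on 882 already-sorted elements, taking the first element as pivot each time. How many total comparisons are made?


Sum of comparisons per partition:
881 + 880 + ... + 1 + 0
= 882 * (882 - 1) / 2
= 882 * 881 / 2
= 388521


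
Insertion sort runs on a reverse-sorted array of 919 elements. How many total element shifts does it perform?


Sum of shifts = 1 + 2 + 3 + ... + 918
= 919 * 918 / 2
= 843642 / 2
= 421821


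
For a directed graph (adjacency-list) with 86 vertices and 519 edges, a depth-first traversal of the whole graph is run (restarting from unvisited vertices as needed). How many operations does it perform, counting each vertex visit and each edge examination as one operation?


A full DFS traversal visits each vertex once and examines each edge once.
V = 86
E = 519
Sum = 86 + 519 = 605


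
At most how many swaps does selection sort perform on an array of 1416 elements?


Each of the 1415 passes places one element in its final position.
Pass 1: swap minimum into position 0
Pass 2: swap minimum of remaining into position 1
...
Pass 1415: last two elements, one swap
Maximum swaps = 1416 - 1 = 1415


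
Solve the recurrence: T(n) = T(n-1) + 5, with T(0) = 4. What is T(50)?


Unrolling the recurrence:
T(50) = T(49) + 5
       = T(48) + 5 + 5
       = T(47) + 5*3
       ...
       = T(0) + 5*50
       = 4 + 250 = 254


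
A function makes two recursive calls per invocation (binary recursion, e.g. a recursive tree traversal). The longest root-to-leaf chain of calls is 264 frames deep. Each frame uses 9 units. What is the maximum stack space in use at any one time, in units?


Binary recursion: the two calls run one after the other, so only one root-to-leaf chain of frames is on the stack at a time.
Maximum depth (longest chain) = 264 frames
Each frame = 9 units
Max stack space = 264 * 9 = 2376


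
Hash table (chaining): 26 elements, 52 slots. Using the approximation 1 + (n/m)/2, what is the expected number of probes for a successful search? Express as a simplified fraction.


Computing expected probes:
alpha = 26/52
= 1 + alpha/2
= 1 + 26/(2*52)
= (2*52 + 26) / (2*52)
= 130/104 = 5/4


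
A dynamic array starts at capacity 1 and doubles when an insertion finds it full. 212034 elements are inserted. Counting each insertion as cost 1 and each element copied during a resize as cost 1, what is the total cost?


n = 212034
Insertion costs: 212034
Resizes copy 1, 2, 4, ... up to the largest power of 2 that is <= n-1 = 212033, i.e. 131072.
Copy costs = 1 + 2 + 4 + 8 + 16 + 32 + 64 + 128 + 256 + 512 + 1024 + 2048 + 4096 + 8192 + 16384 + 32768 + 65536 + 131072 = 262143
Total = 212034 + 262143 = 474177


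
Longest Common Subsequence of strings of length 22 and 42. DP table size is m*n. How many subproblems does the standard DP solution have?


DP table indexed by positions in both strings.
First string: 22 positions
Second string: 42 positions
Total = 22 * 42 = 924


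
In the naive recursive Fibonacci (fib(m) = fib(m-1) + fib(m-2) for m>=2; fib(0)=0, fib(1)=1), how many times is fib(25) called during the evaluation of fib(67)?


Let N(m) = number of times fib(m) is called while evaluating fib(67).
N(67) = 1 (the initial call).
N(66) = 1 (only fib(67) calls it).
For 1 <= m <= 65: fib(m) is called by fib(m+1) and fib(m+2), so
  N(m) = N(m+1) + N(m+2).
fib(0) is called only by fib(2), so N(0) = N(2).
Walk down from m=67:
  N(67)=1, N(66)=1, N(65)=2, N(64)=3, N(63)=5, N(62)=8, N(61)=13, N(60)=21, N(59)=34, N(58)=55, N(57)=89, N(56)=144, N(55)=233, N(54)=377, N(53)=610, N(52)=987, N(51)=1597, N(50)=2584, N(49)=4181, N(48)=6765, N(47)=10946, N(46)=17711, N(45)=28657, N(44)=46368, N(43)=75025, N(42)=121393, N(41)=196418, N(40)=317811, N(39)=514229, N(38)=832040, N(37)=1346269, N(36)=2178309, N(35)=3524578, N(34)=5702887, N(33)=9227465, N(32)=14930352, N(31)=24157817, N(30)=39088169, N(29)=63245986, N(28)=102334155, N(27)=165580141, N(26)=267914296, N(25)=433494437
N(25) = 433494437


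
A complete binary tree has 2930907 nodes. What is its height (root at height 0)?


In a complete binary tree, level k holds nodes 2^k .. 2^(k+1)-1 (1-indexed).
Height = floor(log2(n)) = floor(log2(2930907)) = 21
Check: 2^21 = 2097152 <= 2930907 < 4194304 = 2^22


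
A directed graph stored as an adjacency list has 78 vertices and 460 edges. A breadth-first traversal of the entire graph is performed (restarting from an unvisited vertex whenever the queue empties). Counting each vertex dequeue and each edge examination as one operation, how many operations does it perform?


A full BFS traversal dequeues each vertex once and examines each edge once.
Vertex visits: 78
Edge visits: 460
V + E = 78 + 460 = 538


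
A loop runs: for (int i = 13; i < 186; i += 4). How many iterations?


Loop starts at i = 13, increments by 4, stops when i >= 186.
Number of iterations = ceil((186 - 13) / 4)
= ceil(173 / 4)
= 44


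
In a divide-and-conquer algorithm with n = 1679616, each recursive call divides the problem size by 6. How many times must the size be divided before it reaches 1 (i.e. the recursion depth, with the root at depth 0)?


Number of divisions = log_6(1679616)
Sizes: 1679616 -> 279936 -> 46656 -> 7776 -> 1296 -> 216 -> 36 -> 6 -> 1 (8 divisions)
Recursion depth = 8


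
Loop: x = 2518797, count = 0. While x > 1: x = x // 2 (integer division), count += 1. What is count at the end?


The variable x halves each step:
x = 2518797 -> 1259398 -> 629699 -> 314849 -> 157424 -> 78712 -> 39356 -> 19678 -> 9839 -> 4919 -> 2459 -> 1229 -> 614 -> 307 -> 153 -> 76 -> 38 -> 19 -> 9 -> 4 -> 2 -> 1
Number of halvings = floor(log2(2518797)) = 21


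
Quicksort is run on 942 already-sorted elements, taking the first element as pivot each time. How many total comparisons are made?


Sum of comparisons per partition:
941 + 940 + ... + 1 + 0
= 942 * (942 - 1) / 2
= 942 * 941 / 2
= 443211


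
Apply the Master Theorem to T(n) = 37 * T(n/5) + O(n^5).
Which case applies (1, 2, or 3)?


The Master Theorem: T(n) = a*T(n/b) + O(n^c)
  a = 37, b = 5, c = 5
log_b(a) = log_5(37) ~ 2.244
Compare b^c with a: 5^5 = 3125 > 37, so c > log_b(a).
Since c > log_b(a), Case 3 applies.
T(n) = O(n^5)
Master Theorem case = 3


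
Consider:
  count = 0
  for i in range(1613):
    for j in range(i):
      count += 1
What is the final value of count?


For each i, the inner loop runs i times:
  i=0: inner runs 0 times
  i=1: inner runs 1 time
  i=2: inner runs 2 times
  i=3: inner runs 3 times
  i=4: inner runs 4 times
  i=5: inner runs 5 times
  i=6: inner runs 6 times
  i=7: inner runs 7 times
  ...
Total = 0 + 1 + 2 + ... + 1612 = 1613*(1613-1)/2 = 1300078


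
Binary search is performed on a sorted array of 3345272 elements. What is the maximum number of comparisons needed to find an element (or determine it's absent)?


Binary search halves the search space each comparison:
  Step 1: search space = 3345272 -> 1672636
  Step 2: search space = 1672636 -> 836318
  Step 3: search space = 836318 -> 418159
  Step 4: search space = 418159 -> 209079
  Step 5: search space = 209079 -> 104539
  Step 6: search space = 104539 -> 52269
  Step 7: search space = 52269 -> 26134
  Step 8: search space = 26134 -> 13067
  Step 9: search space = 13067 -> 6533
  Step 10: search space = 6533 -> 3266
  Step 11: search space = 3266 -> 1633
  Step 12: search space = 1633 -> 816
  Step 13: search space = 816 -> 408
  Step 14: search space = 408 -> 204
  Step 15: search space = 204 -> 102
  Step 16: search space = 102 -> 51
  Step 17: search space = 51 -> 25
  Step 18: search space = 25 -> 12
  Step 19: search space = 12 -> 6
  Step 20: search space = 6 -> 3
  Step 21: search space = 3 -> 1
  Step 22: search space = 1 (final check)
Maximum comparisons = floor(log2(3345272)) + 1 = 21 + 1 = 22


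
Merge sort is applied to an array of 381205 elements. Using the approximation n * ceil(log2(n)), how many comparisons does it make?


Merge sort divides the array into halves recursively.
Number of levels = ceil(log2(381205)) = 19
At each level, approximately n = 381205 comparisons are needed for merging.
Total comparisons ~ n * ceil(log2(n)) = 381205 * 19 = 7242895


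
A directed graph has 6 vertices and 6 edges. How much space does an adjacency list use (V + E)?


Adjacency list: one list head per vertex + one entry per edge
Vertex heads: 6
Edge entries: 6
Total = 6 + 6 = 12


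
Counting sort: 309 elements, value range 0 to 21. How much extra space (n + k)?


n = 309 (output array)
k = 22 (count array for 22 distinct values)
Extra space = 309 + 22 = 331


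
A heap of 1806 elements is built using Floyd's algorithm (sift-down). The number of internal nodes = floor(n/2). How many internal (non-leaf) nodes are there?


Leaf nodes occupy roughly half the array.
Sift-down is called for each internal node, starting from the last one.
Internal nodes = floor(n/2) = floor(1806/2) = 903


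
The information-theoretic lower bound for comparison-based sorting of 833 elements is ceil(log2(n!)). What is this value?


A binary decision tree of height h has at most 2^h leaves and needs at least n! of them, so h >= ceil(log2(n!)).
833! is far too large to multiply out, so use Stirling's series:
  ln(n!) ~ n ln n - n + (1/2) ln(2 pi n) + 1/(12n)  (error below 1/(360 n^3), negligible here)
  ln(833) = 6.7250336
  n ln n = 833 * 6.7250336 = 5601.9530
  (1/2) ln(2 pi * 833) = (1/2) ln(5233.8934) = 4.2815
  1/(12*833) = 0.0001
  ln(833!) ~ 5601.9530 - 833 + 4.2815 + 0.0001 = 4773.2346
Convert to base 2: log2(833!) = 4773.2346 / ln 2 = 4773.2346 / 0.69314718 = 6886.3219
ceil(6886.3219) = 6887


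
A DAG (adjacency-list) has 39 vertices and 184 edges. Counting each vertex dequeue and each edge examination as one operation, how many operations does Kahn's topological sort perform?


V = 39 (vertex processing)
E = 184 (edge processing)
V + E = 39 + 184 = 223


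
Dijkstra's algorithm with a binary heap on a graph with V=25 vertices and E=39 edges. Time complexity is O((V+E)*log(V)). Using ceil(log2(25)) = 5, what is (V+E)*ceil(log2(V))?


Dijkstra with a binary heap: each vertex is extracted once, each edge may relax once.
Each heap operation costs O(log V).
V + E = 25 + 39 = 64
ceil(log2(25)) = 5 (since 2^4 = 16 < 25 <= 32 = 2^5)
Total heap work = (V+E) * ceil(log2(V)) = 64 * 5 = 320


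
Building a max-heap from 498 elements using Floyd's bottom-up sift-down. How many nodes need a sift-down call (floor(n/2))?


In a heap of 498 elements (0-indexed array):
  Last element index: 497
  Parent of last element: floor((497 - 1) / 2) = 248
  Internal nodes: indices 0 to 248
  Count = floor(498/2) = 249


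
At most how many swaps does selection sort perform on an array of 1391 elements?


Each of the 1390 passes places one element in its final position.
Pass 1: swap minimum into position 0
Pass 2: swap minimum of remaining into position 1
...
Pass 1390: last two elements, one swap
Maximum swaps = 1391 - 1 = 1390


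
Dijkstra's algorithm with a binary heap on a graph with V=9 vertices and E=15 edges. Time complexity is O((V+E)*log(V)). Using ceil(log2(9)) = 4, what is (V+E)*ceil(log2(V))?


Dijkstra with a binary heap: each vertex is extracted once, each edge may relax once.
Each heap operation costs O(log V).
V + E = 9 + 15 = 24
ceil(log2(9)) = 4 (since 2^3 = 8 < 9 <= 16 = 2^4)
Total heap work = (V+E) * ceil(log2(V)) = 24 * 4 = 96


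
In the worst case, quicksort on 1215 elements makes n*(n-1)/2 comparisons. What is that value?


Sum of comparisons per partition:
1214 + 1213 + ... + 1 + 0
= 1215 * (1215 - 1) / 2
= 1215 * 1214 / 2
= 737505


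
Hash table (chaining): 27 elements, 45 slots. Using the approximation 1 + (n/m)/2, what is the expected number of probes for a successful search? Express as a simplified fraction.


Computing expected probes:
alpha = 27/45
= 1 + alpha/2
= 1 + 27/(2*45)
= (2*45 + 27) / (2*45)
= 117/90 = 13/10


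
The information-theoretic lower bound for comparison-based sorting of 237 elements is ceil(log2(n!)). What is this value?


A binary decision tree of height h has at most 2^h leaves and needs at least n! of them, so h >= ceil(log2(n!)).
237! is far too large to multiply out, so use Stirling's series:
  ln(n!) ~ n ln n - n + (1/2) ln(2 pi n) + 1/(12n)  (error below 1/(360 n^3), negligible here)
  ln(237) = 5.4680601
  n ln n = 237 * 5.4680601 = 1295.9302
  (1/2) ln(2 pi * 237) = (1/2) ln(1489.1149) = 3.6530
  1/(12*237) = 0.0004
  ln(237!) ~ 1295.9302 - 237 + 3.6530 + 0.0004 = 1062.5836
Convert to base 2: log2(237!) = 1062.5836 / ln 2 = 1062.5836 / 0.69314718 = 1532.9841
ceil(1532.9841) = 1533


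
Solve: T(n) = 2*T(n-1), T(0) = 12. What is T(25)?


Unrolling:
T(25) = 2*T(24) = 2^2*T(23) = ... = 2^25*T(0)
= 2^25 * 12
= 33554432 * 12 = 402653184


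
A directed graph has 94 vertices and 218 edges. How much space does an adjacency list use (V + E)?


Adjacency list: one list head per vertex + one entry per edge
Vertex heads: 94
Edge entries: 218
Total = 94 + 218 = 312


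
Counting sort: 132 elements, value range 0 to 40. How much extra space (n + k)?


n = 132 (output array)
k = 41 (count array for 41 distinct values)
Extra space = 132 + 41 = 173


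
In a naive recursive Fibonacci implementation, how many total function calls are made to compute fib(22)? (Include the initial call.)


Let C(m) = total calls to evaluate fib(m). Then C(0)=C(1)=1, and
C(m) = 1 + C(m-1) + C(m-2) for m >= 2.
Build the table (each entry = 1 + previous two):
  C(0) = 1
  C(1) = 1
  C(2) = 1 + 1 + 1 = 3
  C(3) = 1 + 3 + 1 = 5
  C(4) = 1 + 5 + 3 = 9
  C(5) = 1 + 9 + 5 = 15
  C(6) = 1 + 15 + 9 = 25
  C(7) = 1 + 25 + 15 = 41
  C(8) = 1 + 41 + 25 = 67
  C(9) = 1 + 67 + 41 = 109
  C(10) = 1 + 109 + 67 = 177
  C(11) = 1 + 177 + 109 = 287
  C(12) = 1 + 287 + 177 = 465
  C(13) = 1 + 465 + 287 = 753
  C(14) = 1 + 753 + 465 = 1219
  C(15) = 1 + 1219 + 753 = 1973
  C(16) = 1 + 1973 + 1219 = 3193
  C(17) = 1 + 3193 + 1973 = 5167
  C(18) = 1 + 5167 + 3193 = 8361
  C(19) = 1 + 8361 + 5167 = 13529
  C(20) = 1 + 13529 + 8361 = 21891
  C(21) = 1 + 21891 + 13529 = 35421
  C(22) = 1 + 35421 + 21891 = 57313
Total calls for fib(22) = 57313


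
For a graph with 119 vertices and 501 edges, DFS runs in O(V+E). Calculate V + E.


A full DFS traversal visits each vertex once and examines each edge once.
V = 119
E = 501
Sum = 119 + 501 = 620


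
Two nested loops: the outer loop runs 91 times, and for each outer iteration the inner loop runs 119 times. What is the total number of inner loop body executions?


Outer loop: 91 iterations
Inner loop: 119 iterations per outer iteration
Total = 91 * 119 = 10829


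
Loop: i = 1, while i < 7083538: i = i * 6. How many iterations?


i multiplies by 6 each step:
i = 1 -> 6 -> 36 -> 216 -> 1296 -> 7776 -> 46656 -> 279936 -> 1679616 -> 10077696 (stop)
Iterations = ceil(log_6(7083538)) = 9


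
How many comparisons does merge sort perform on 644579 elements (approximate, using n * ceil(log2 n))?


Recursion depth: ceil(log2(644579)) = 20
Each recursion level merges n = 644579 elements
Total = 644579 * 20 = 12891580


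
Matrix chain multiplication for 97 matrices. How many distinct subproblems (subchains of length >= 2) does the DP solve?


Subproblems are indexed by (i, j) where i < j.
Number of such pairs = n*(n-1)/2
= 97 * 96 / 2
= 4656


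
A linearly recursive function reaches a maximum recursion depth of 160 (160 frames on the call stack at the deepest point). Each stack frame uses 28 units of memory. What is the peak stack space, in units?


Maximum recursion depth = 160 frames
Memory per frame = 28 units
Total stack space = depth * frame_size
= 160 * 28 = 4480


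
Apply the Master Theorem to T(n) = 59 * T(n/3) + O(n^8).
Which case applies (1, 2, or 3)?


The Master Theorem: T(n) = a*T(n/b) + O(n^c)
  a = 59, b = 3, c = 8
log_b(a) = log_3(59) ~ 3.712
Compare b^c with a: 3^8 = 6561 > 59, so c > log_b(a).
Since c > log_b(a), Case 3 applies.
T(n) = O(n^8)
Master Theorem case = 3


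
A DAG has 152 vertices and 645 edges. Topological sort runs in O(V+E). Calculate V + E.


V = 152 (vertex processing)
E = 645 (edge processing)
V + E = 152 + 645 = 797


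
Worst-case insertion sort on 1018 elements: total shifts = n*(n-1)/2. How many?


Sum of shifts = 1 + 2 + 3 + ... + 1017
= 1018 * 1017 / 2
= 1035306 / 2
= 517653


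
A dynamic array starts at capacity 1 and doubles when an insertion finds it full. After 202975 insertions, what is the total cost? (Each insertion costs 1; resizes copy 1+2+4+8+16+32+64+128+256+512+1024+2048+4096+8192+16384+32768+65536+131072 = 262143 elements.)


Insertion cost: 202975 (one per element)
Resizes occur just before inserting elements 2, 3, 5, 9, ...
Elements copied at each resize: 1 + 2 + 4 + 8 + 16 + 32 + 64 + 128 + 256 + 512 + 1024 + 2048 + 4096 + 8192 + 16384 + 32768 + 65536 + 131072
Sum of copies = 262143 (geometric series: 2^k - 1)
Total = 202975 + 262143 = 465118


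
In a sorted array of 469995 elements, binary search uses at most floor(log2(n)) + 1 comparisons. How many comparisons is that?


Halving sequence: 469995 -> 234997 -> 117498 -> 58749 -> 29374 -> 14687 -> 7343 -> 3671 -> 1835 -> 917 -> 458 -> 229 -> 114 -> 57 -> 28 -> 14 -> 7 -> 3 -> 1
Number of halvings = 18
Max comparisons = 18 + 1 = 19


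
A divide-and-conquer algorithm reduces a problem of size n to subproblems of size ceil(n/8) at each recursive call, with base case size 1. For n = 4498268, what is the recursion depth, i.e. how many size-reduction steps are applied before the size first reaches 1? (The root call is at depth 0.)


Each step divides the size by 8 (rounding up); after k steps the size is ceil(n/8^k), which equals 1 exactly when 8^k >= n.
So the depth is the smallest k with 8^k >= 4498268, i.e. ceil(log_8(4498268)).
8^7 = 2097152 < 4498268 <= 16777216 = 8^8
Recursion depth = 8


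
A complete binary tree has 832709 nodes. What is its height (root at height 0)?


In a complete binary tree, level k holds nodes 2^k .. 2^(k+1)-1 (1-indexed).
Height = floor(log2(n)) = floor(log2(832709)) = 19
Check: 2^19 = 524288 <= 832709 < 1048576 = 2^20


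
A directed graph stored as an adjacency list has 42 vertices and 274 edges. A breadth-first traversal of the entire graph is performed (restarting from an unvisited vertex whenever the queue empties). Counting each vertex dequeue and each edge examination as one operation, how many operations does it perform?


A full BFS traversal dequeues each vertex once and examines each edge once.
Vertex visits: 42
Edge visits: 274
V + E = 42 + 274 = 316


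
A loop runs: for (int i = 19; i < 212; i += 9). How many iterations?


Loop starts at i = 19, increments by 9, stops when i >= 212.
Number of iterations = ceil((212 - 19) / 9)
= ceil(193 / 9)
= 22


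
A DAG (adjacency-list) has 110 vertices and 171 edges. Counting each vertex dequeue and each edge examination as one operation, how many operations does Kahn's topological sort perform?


V = 110 (vertex processing)
E = 171 (edge processing)
V + E = 110 + 171 = 281


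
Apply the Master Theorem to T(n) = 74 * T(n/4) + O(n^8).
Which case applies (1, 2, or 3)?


The Master Theorem: T(n) = a*T(n/b) + O(n^c)
  a = 74, b = 4, c = 8
log_b(a) = log_4(74) ~ 3.105
Compare b^c with a: 4^8 = 65536 > 74, so c > log_b(a).
Since c > log_b(a), Case 3 applies.
T(n) = O(n^8)
Master Theorem case = 3


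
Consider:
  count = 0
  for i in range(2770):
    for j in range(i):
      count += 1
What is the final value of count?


For each i, the inner loop runs i times:
  i=0: inner runs 0 times
  i=1: inner runs 1 time
  i=2: inner runs 2 times
  i=3: inner runs 3 times
  i=4: inner runs 4 times
  i=5: inner runs 5 times
  i=6: inner runs 6 times
  i=7: inner runs 7 times
  ...
Total = 0 + 1 + 2 + ... + 2769 = 2770*(2770-1)/2 = 3835065


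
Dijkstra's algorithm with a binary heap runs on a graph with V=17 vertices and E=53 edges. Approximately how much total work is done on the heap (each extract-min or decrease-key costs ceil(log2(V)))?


Dijkstra with a binary heap: each vertex is extracted once, each edge may relax once.
Each heap operation costs O(log V).
V + E = 17 + 53 = 70
ceil(log2(17)) = 5 (since 2^4 = 16 < 17 <= 32 = 2^5)
Total heap work = (V+E) * ceil(log2(V)) = 70 * 5 = 350


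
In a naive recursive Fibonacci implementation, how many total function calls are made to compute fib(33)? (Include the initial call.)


Let C(m) = total calls to evaluate fib(m). Then C(0)=C(1)=1, and
C(m) = 1 + C(m-1) + C(m-2) for m >= 2.
Build the table (each entry = 1 + previous two):
  C(0) = 1
  C(1) = 1
  C(2) = 1 + 1 + 1 = 3
  C(3) = 1 + 3 + 1 = 5
  C(4) = 1 + 5 + 3 = 9
  C(5) = 1 + 9 + 5 = 15
  C(6) = 1 + 15 + 9 = 25
  C(7) = 1 + 25 + 15 = 41
  C(8) = 1 + 41 + 25 = 67
  C(9) = 1 + 67 + 41 = 109
  C(10) = 1 + 109 + 67 = 177
  C(11) = 1 + 177 + 109 = 287
  C(12) = 1 + 287 + 177 = 465
  C(13) = 1 + 465 + 287 = 753
  C(14) = 1 + 753 + 465 = 1219
  C(15) = 1 + 1219 + 753 = 1973
  C(16) = 1 + 1973 + 1219 = 3193
  C(17) = 1 + 3193 + 1973 = 5167
  C(18) = 1 + 5167 + 3193 = 8361
  C(19) = 1 + 8361 + 5167 = 13529
  C(20) = 1 + 13529 + 8361 = 21891
  C(21) = 1 + 21891 + 13529 = 35421
  C(22) = 1 + 35421 + 21891 = 57313
  C(23) = 1 + 57313 + 35421 = 92735
  C(24) = 1 + 92735 + 57313 = 150049
  C(25) = 1 + 150049 + 92735 = 242785
  C(26) = 1 + 242785 + 150049 = 392835
  C(27) = 1 + 392835 + 242785 = 635621
  C(28) = 1 + 635621 + 392835 = 1028457
  C(29) = 1 + 1028457 + 635621 = 1664079
  C(30) = 1 + 1664079 + 1028457 = 2692537
  C(31) = 1 + 2692537 + 1664079 = 4356617
  C(32) = 1 + 4356617 + 2692537 = 7049155
  C(33) = 1 + 7049155 + 4356617 = 11405773
Total calls for fib(33) = 11405773


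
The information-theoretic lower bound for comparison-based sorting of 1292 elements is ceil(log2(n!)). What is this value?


A binary decision tree of height h has at most 2^h leaves and needs at least n! of them, so h >= ceil(log2(n!)).
1292! is far too large to multiply out, so use Stirling's series:
  ln(n!) ~ n ln n - n + (1/2) ln(2 pi n) + 1/(12n)  (error below 1/(360 n^3), negligible here)
  ln(1292) = 7.1639467
  n ln n = 1292 * 7.1639467 = 9255.8191
  (1/2) ln(2 pi * 1292) = (1/2) ln(8117.8754) = 4.5009
  1/(12*1292) = 0.0001
  ln(1292!) ~ 9255.8191 - 1292 + 4.5009 + 0.0001 = 7968.3201
Convert to base 2: log2(1292!) = 7968.3201 / ln 2 = 7968.3201 / 0.69314718 = 11495.8559
ceil(11495.8559) = 11496


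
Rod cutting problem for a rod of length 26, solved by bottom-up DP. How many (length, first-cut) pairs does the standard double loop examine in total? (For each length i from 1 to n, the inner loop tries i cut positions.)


For each subproblem length i = 1..26, the inner loop considers i possible first cuts.
Total = 1 + 2 + ... + 26
= 26*(26+1)/2
= 26*27/2 = 351


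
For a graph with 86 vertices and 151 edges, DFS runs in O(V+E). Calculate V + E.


A full DFS traversal visits each vertex once and examines each edge once.
V = 86
E = 151
Sum = 86 + 151 = 237


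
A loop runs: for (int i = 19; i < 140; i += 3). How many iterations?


Loop starts at i = 19, increments by 3, stops when i >= 140.
Number of iterations = ceil((140 - 19) / 3)
= ceil(121 / 3)
= 41


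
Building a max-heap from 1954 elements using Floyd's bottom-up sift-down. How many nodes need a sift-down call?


In a heap of 1954 elements (0-indexed array):
  Last element index: 1953
  Parent of last element: floor((1953 - 1) / 2) = 976
  Internal nodes: indices 0 to 976
  Count = floor(1954/2) = 977


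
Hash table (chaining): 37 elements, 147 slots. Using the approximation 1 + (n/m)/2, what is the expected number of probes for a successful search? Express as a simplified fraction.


Computing expected probes:
alpha = 37/147
= 1 + alpha/2
= 1 + 37/(2*147)
= (2*147 + 37) / (2*147)
= 331/294


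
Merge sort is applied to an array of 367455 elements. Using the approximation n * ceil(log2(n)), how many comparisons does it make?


Merge sort divides the array into halves recursively.
Number of levels = ceil(log2(367455)) = 19
At each level, approximately n = 367455 comparisons are needed for merging.
Total comparisons ~ n * ceil(log2(n)) = 367455 * 19 = 6981645


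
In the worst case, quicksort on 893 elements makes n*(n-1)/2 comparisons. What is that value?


Sum of comparisons per partition:
892 + 891 + ... + 1 + 0
= 893 * (893 - 1) / 2
= 893 * 892 / 2
= 398278


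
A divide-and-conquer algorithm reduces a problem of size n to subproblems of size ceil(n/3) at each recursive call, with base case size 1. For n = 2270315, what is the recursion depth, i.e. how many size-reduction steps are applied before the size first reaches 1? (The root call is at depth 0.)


Each step divides the size by 3 (rounding up); after k steps the size is ceil(n/3^k), which equals 1 exactly when 3^k >= n.
So the depth is the smallest k with 3^k >= 2270315, i.e. ceil(log_3(2270315)).
3^13 = 1594323 < 2270315 <= 4782969 = 3^14
Recursion depth = 14


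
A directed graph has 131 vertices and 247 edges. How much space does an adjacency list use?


Adjacency list: one list head per vertex + one entry per edge
Vertex heads: 131
Edge entries: 247
Total = 131 + 247 = 378


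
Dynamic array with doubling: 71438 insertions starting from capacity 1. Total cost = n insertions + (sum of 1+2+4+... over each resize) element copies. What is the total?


n = 71438
Insertion costs: 71438
Resizes copy 1, 2, 4, ... up to the largest power of 2 that is <= n-1 = 71437, i.e. 65536.
Copy costs = 1 + 2 + 4 + 8 + 16 + 32 + 64 + 128 + 256 + 512 + 1024 + 2048 + 4096 + 8192 + 16384 + 32768 + 65536 = 131071
Total = 71438 + 131071 = 202509


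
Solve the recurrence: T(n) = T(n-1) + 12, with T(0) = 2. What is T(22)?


Unrolling the recurrence:
T(22) = T(21) + 12
       = T(20) + 12 + 12
       = T(19) + 12*3
       ...
       = T(0) + 12*22
       = 2 + 264 = 266


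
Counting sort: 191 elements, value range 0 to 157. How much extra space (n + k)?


n = 191 (output array)
k = 158 (count array for 158 distinct values)
Extra space = 191 + 158 = 349


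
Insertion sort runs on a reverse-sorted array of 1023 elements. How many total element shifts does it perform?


Sum of shifts = 1 + 2 + 3 + ... + 1022
= 1023 * 1022 / 2
= 1045506 / 2
= 522753


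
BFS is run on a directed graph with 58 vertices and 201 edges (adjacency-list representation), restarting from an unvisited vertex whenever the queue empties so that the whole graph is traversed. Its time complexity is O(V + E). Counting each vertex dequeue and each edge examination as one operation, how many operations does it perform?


A full BFS traversal dequeues each vertex exactly once and examines each directed edge exactly once.
V = 58 (vertex processing cost)
E = 201 (edge examination cost)
Total operations proportional to V + E = 58 + 201 = 259


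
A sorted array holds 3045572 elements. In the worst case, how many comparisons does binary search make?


Halving sequence: 3045572 -> 1522786 -> 761393 -> 380696 -> 190348 -> 95174 -> 47587 -> 23793 -> 11896 -> 5948 -> 2974 -> 1487 -> 743 -> 371 -> 185 -> 92 -> 46 -> 23 -> 11 -> 5 -> 2 -> 1
Number of halvings = 21
Max comparisons = 21 + 1 = 22


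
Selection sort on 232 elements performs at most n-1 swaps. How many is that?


Each of the 231 passes places one element in its final position.
Pass 1: swap minimum into position 0
Pass 2: swap minimum of remaining into position 1
...
Pass 231: last two elements, one swap
Maximum swaps = 232 - 1 = 231


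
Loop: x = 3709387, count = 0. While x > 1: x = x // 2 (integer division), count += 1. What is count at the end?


The variable x halves each step:
x = 3709387 -> 1854693 -> 927346 -> 463673 -> 231836 -> 115918 -> 57959 -> 28979 -> 14489 -> 7244 -> 3622 -> 1811 -> 905 -> 452 -> 226 -> 113 -> 56 -> 28 -> 14 -> 7 -> 3 -> 1
Number of halvings = floor(log2(3709387)) = 21


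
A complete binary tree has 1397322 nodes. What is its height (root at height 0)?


In a complete binary tree, level k holds nodes 2^k .. 2^(k+1)-1 (1-indexed).
Height = floor(log2(n)) = floor(log2(1397322)) = 20
Check: 2^20 = 1048576 <= 1397322 < 2097152 = 2^21


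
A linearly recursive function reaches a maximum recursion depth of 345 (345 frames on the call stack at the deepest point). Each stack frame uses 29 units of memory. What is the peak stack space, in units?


Maximum recursion depth = 345 frames
Memory per frame = 29 units
Total stack space = depth * frame_size
= 345 * 29 = 10005


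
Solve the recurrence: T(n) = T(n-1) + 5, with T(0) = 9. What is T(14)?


Unrolling the recurrence:
T(14) = T(13) + 5
       = T(12) + 5 + 5
       = T(11) + 5*3
       ...
       = T(0) + 5*14
       = 9 + 70 = 79


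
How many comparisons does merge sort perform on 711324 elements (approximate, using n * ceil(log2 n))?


Recursion depth: ceil(log2(711324)) = 20
Each recursion level merges n = 711324 elements
Total = 711324 * 20 = 14226480


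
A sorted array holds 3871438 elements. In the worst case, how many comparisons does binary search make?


Halving sequence: 3871438 -> 1935719 -> 967859 -> 483929 -> 241964 -> 120982 -> 60491 -> 30245 -> 15122 -> 7561 -> 3780 -> 1890 -> 945 -> 472 -> 236 -> 118 -> 59 -> 29 -> 14 -> 7 -> 3 -> 1
Number of halvings = 21
Max comparisons = 21 + 1 = 22


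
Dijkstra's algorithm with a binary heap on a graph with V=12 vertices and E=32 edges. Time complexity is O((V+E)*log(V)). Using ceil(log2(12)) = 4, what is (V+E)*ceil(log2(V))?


Dijkstra with a binary heap: each vertex is extracted once, each edge may relax once.
Each heap operation costs O(log V).
V + E = 12 + 32 = 44
ceil(log2(12)) = 4 (since 2^3 = 8 < 12 <= 16 = 2^4)
Total heap work = (V+E) * ceil(log2(V)) = 44 * 4 = 176


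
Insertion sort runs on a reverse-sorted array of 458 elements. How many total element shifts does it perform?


Sum of shifts = 1 + 2 + 3 + ... + 457
= 458 * 457 / 2
= 209306 / 2
= 104653


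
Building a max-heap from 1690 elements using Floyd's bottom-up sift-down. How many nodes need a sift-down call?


In a heap of 1690 elements (0-indexed array):
  Last element index: 1689
  Parent of last element: floor((1689 - 1) / 2) = 844
  Internal nodes: indices 0 to 844
  Count = floor(1690/2) = 845
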